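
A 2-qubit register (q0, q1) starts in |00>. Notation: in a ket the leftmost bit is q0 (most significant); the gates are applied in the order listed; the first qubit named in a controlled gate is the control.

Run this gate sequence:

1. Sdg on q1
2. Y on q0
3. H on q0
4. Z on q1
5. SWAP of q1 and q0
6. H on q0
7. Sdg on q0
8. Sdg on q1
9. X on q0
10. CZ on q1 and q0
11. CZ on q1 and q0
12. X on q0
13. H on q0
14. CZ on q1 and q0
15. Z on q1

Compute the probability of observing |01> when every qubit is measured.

A full measurement returns |01> with probability 1/4.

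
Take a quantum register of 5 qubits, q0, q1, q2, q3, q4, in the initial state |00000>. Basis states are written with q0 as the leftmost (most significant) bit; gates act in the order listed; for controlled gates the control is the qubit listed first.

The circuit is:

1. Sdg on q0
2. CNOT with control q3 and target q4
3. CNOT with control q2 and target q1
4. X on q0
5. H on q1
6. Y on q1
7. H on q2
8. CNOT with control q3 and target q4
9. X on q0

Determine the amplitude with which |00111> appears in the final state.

The amplitude on |00111> is 0.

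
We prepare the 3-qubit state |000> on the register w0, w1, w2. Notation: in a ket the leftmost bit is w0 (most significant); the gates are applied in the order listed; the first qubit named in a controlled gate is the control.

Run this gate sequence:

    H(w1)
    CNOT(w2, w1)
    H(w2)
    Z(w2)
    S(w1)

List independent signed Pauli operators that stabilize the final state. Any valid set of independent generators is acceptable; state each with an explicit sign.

One valid set of independent stabilizer generators is +IYI, -IIX, +ZII (any independent generating set of the same group is equally correct).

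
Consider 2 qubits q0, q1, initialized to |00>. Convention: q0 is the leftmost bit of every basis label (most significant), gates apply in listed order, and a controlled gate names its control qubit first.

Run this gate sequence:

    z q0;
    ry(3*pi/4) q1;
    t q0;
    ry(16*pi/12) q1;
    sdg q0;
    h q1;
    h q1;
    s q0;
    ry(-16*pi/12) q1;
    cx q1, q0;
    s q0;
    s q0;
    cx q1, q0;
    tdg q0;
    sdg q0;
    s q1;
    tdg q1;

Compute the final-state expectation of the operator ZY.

The observable ZY averages to -1/2. Key observation: steps 4-9 multiply out to the identity, so the circuit reduces to the remaining gates.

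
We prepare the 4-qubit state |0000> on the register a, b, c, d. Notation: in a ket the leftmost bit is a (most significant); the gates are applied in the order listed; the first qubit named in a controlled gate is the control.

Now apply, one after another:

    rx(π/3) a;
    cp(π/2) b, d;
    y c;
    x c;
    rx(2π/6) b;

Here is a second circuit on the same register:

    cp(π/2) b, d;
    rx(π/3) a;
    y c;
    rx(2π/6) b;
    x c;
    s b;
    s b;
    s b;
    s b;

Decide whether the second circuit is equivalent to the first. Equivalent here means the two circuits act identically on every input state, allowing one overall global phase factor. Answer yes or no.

Yes, they are equivalent — the unitaries differ by at most a global phase.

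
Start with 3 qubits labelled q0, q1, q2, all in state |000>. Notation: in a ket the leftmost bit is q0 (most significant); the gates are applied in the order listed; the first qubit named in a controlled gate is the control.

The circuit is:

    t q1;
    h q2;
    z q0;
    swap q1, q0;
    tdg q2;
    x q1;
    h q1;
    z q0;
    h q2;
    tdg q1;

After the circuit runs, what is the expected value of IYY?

In the final state, IYY has expectation 1/2.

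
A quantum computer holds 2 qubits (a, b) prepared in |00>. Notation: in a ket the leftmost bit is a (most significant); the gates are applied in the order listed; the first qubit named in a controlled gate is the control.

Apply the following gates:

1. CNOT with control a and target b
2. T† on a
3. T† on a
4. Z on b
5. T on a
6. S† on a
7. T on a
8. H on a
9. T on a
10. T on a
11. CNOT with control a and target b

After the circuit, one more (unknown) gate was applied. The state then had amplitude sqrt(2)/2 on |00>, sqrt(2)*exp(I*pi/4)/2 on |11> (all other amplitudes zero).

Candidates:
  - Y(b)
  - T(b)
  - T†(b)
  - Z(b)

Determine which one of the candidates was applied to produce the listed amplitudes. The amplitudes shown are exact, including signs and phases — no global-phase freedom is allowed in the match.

The unique candidate consistent with the amplitudes is T†(b).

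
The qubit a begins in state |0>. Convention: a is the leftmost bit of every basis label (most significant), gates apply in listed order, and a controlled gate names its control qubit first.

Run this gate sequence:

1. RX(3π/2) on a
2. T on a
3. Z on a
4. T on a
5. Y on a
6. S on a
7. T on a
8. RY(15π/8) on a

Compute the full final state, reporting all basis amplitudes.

The resulting statevector has amplitude -sqrt(2)*(exp(I*pi/4)*sin(pi/16) + I*cos(pi/16))/2 on |0>, sqrt(2)*(-exp(I*pi/4)*cos(pi/16) + I*sin(pi/16))/2 on |1>.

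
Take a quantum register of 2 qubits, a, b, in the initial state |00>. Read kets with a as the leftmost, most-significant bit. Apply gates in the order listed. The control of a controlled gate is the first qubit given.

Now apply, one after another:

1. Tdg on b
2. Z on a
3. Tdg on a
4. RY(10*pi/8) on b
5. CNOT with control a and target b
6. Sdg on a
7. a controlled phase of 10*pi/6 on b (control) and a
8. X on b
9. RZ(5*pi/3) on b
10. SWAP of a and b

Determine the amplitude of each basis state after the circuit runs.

After the circuit, the state carries amplitude -sqrt(sqrt(2) + 2)*exp(I*pi/6)/2 on |00>, 0 on |01>, -sqrt(2 - sqrt(2))*exp(5*I*pi/6)/2 on |10>, 0 on |11>.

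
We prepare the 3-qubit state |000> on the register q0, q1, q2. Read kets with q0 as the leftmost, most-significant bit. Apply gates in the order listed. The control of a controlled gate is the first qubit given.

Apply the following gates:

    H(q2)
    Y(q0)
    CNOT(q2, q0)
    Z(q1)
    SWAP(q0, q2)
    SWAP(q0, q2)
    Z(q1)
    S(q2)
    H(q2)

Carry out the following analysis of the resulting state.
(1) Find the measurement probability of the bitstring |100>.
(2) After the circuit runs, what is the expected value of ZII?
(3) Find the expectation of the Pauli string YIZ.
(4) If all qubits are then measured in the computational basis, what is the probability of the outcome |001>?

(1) Outcome |100> occurs with probability 1/4. Key observation: the block from step 4 through step 7 cancels to the identity and can be dropped.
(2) In the final state, ZII has expectation 0.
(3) The expectation value of YIZ is -1.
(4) A full measurement returns |001> with probability 1/4.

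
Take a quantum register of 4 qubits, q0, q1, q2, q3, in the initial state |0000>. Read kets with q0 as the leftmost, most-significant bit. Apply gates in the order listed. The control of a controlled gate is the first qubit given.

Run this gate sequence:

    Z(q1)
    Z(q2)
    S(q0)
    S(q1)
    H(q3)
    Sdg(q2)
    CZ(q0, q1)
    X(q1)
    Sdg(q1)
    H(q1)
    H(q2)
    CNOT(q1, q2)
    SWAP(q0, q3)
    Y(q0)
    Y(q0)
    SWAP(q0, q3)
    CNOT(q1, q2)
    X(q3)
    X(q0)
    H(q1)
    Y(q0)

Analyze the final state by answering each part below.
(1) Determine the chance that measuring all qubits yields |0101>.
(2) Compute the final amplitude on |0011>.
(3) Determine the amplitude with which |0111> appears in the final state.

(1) The probability of measuring |0101> is 1/4.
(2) The amplitude on |0011> is 0.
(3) The final state's coefficient on |0111> equals -1/2.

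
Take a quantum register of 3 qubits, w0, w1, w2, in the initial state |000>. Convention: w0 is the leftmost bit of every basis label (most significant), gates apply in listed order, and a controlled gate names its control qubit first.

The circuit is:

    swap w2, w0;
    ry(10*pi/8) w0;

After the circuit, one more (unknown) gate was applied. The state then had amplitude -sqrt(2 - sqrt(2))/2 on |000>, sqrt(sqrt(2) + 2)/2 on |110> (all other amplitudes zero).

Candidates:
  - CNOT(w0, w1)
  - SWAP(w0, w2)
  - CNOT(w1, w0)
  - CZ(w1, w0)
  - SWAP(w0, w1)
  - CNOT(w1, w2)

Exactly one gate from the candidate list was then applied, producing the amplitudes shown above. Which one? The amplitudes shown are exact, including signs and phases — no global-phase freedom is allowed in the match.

The applied gate was CNOT(w0, w1).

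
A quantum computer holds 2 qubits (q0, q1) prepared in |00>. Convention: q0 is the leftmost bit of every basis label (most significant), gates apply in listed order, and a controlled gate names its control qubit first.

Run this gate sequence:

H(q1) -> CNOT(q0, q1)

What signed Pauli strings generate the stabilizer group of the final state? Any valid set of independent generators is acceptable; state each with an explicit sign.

One valid set of independent stabilizer generators is +IX, +ZI (any independent generating set of the same group is equally correct).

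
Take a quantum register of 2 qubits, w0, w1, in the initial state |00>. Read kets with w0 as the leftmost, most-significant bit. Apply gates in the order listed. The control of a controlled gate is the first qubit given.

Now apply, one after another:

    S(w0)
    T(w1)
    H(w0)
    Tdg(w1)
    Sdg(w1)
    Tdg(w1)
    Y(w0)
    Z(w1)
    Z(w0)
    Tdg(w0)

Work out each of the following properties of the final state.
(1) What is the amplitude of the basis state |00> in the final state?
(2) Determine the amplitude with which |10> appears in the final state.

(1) The final state's coefficient on |00> equals -sqrt(2)*I/2.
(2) |10> carries amplitude -sqrt(2)*exp(I*pi/4)/2 in the final state.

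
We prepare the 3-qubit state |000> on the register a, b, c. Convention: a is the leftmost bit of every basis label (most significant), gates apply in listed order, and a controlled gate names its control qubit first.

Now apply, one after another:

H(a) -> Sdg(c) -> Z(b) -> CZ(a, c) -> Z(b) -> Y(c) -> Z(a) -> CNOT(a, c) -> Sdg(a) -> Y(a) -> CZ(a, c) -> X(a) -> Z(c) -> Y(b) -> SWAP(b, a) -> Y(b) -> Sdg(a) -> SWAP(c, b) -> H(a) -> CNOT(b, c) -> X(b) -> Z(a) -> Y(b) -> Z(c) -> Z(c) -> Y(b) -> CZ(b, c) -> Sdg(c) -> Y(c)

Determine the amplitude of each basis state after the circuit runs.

The resulting statevector has amplitude 0 on |000>, 1/2 on |001>, 0 on |010>, I/2 on |011>, 0 on |100>, 1/2 on |101>, 0 on |110>, I/2 on |111>. Key observation: the block from step 23 through step 26 cancels to the identity and can be dropped.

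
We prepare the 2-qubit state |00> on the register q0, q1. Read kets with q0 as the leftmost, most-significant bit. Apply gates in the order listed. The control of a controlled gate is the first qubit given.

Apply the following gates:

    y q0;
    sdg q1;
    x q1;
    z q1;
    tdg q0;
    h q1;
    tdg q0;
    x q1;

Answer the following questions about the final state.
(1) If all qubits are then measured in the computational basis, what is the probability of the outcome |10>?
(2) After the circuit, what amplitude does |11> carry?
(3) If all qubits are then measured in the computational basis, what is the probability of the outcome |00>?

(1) Outcome |10> occurs with probability 1/2.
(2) The amplitude on |11> is -sqrt(2)/2.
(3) Outcome |00> occurs with probability 0.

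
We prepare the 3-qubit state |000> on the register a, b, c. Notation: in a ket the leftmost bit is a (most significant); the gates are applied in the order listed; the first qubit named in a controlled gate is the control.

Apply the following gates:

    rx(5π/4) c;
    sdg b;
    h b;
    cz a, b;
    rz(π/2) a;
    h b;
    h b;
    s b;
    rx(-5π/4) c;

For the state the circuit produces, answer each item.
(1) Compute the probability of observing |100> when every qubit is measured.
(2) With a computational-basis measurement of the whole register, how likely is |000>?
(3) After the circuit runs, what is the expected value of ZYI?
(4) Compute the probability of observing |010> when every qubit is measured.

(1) Outcome |100> occurs with probability 0.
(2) Outcome |000> occurs with probability 1/2.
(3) The observable ZYI averages to 1.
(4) A full measurement returns |010> with probability 1/2.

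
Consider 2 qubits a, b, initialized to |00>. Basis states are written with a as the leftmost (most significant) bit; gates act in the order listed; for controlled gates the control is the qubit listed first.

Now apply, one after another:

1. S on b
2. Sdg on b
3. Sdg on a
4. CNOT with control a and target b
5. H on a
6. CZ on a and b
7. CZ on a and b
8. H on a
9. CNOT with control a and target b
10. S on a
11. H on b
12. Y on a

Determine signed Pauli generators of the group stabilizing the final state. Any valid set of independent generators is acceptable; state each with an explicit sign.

The stabilizer group can be generated by +IX, -ZI, among other valid generating sets. Key observation: gates 3-10 undo each other exactly, leaving only the rest of the circuit to track.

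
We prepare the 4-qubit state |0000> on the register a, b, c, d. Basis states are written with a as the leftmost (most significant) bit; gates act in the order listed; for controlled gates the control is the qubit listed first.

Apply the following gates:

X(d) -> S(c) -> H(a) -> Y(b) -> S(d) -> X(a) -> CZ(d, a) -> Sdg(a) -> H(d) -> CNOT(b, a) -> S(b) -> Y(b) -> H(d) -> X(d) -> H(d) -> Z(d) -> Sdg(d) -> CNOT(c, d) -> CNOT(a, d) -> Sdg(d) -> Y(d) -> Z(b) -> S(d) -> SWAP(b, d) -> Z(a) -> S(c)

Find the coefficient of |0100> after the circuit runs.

The final state's coefficient on |0100> equals I/2. Key observation: the block from step 13 through step 16 cancels to the identity and can be dropped.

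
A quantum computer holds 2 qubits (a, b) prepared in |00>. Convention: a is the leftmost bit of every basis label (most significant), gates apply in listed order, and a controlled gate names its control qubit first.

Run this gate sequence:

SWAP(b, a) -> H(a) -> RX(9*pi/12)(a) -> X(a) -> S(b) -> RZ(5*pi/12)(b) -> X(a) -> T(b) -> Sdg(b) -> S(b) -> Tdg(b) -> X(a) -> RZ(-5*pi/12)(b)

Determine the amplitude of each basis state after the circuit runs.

The resulting statevector has amplitude sqrt(2)*sqrt(2 - sqrt(2))/4 - sqrt(2)*I*sqrt(sqrt(2) + 2)/4 on |00>, 0 on |01>, sqrt(2)*sqrt(2 - sqrt(2))/4 - sqrt(2)*I*sqrt(sqrt(2) + 2)/4 on |10>, 0 on |11>. Key observation: the block from step 6 through step 13 cancels to the identity and can be dropped.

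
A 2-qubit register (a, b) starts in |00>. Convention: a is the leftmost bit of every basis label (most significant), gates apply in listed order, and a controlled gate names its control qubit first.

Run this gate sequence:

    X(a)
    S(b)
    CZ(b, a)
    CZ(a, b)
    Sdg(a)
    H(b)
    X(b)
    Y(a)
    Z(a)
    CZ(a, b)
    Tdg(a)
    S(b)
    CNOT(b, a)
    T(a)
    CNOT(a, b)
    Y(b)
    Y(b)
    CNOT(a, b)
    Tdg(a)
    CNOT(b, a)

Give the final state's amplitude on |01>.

The final state's coefficient on |01> equals -sqrt(2)*I/2. Key observation: the block from step 13 through step 20 cancels to the identity and can be dropped.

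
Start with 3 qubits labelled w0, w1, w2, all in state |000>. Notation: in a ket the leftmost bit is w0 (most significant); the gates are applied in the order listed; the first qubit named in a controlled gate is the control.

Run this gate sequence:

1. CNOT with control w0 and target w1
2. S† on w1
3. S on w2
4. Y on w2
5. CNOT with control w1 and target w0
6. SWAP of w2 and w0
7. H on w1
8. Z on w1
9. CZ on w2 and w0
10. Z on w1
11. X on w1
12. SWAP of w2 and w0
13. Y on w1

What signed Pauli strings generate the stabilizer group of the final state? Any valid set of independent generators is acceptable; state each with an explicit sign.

One valid set of independent stabilizer generators is -IXI, +ZII, -IIZ (any independent generating set of the same group is equally correct).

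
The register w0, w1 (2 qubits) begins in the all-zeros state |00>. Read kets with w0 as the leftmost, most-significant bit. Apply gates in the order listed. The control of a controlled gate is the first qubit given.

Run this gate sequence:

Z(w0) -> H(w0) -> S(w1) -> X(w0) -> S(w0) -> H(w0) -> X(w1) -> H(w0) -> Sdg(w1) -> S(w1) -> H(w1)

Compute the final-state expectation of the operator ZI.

The expectation value of ZI is 0.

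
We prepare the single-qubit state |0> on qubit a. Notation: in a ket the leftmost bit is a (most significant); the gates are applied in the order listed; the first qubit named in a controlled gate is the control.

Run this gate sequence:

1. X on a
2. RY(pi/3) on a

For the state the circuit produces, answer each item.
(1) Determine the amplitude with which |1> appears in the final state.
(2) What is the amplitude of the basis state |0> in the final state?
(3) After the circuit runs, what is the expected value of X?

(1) |1> carries amplitude sqrt(3)/2 in the final state.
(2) |0> carries amplitude -1/2 in the final state.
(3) The observable X averages to -sqrt(3)/2.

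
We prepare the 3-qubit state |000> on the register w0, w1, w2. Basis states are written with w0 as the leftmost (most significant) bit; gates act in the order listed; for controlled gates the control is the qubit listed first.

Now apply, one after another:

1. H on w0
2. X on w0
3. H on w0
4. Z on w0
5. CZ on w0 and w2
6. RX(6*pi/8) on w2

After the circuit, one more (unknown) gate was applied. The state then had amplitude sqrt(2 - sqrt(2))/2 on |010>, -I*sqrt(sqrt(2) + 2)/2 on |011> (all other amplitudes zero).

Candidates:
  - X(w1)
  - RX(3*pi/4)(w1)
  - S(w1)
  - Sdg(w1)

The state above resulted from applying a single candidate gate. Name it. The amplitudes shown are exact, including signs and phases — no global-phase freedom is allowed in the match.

The applied gate was X(w1). Key observation: gates 1-4 undo each other exactly, leaving only the rest of the circuit to track.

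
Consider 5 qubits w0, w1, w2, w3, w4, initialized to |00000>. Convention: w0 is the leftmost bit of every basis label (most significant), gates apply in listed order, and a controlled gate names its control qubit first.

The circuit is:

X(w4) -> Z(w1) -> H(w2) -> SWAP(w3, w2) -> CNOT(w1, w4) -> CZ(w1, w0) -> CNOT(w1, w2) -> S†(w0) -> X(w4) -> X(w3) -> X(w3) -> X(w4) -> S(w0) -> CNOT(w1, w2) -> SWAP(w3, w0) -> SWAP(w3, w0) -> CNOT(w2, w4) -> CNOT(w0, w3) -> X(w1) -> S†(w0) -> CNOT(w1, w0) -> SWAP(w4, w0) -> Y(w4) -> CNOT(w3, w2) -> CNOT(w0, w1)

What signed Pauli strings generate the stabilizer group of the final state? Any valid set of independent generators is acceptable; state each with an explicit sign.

The final state is stabilized by the group generated by +IIXXI, -ZIIII, +IZIII, +IIZZI, +IIIIZ; other independent generating sets are equally valid. Key observation: the block from step 7 through step 14 cancels to the identity and can be dropped.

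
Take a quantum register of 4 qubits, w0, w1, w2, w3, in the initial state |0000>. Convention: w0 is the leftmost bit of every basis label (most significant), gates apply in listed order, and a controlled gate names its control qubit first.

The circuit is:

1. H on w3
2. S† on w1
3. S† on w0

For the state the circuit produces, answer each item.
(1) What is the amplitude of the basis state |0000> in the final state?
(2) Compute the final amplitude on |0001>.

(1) |0000> carries amplitude sqrt(2)/2 in the final state.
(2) |0001> carries amplitude sqrt(2)/2 in the final state.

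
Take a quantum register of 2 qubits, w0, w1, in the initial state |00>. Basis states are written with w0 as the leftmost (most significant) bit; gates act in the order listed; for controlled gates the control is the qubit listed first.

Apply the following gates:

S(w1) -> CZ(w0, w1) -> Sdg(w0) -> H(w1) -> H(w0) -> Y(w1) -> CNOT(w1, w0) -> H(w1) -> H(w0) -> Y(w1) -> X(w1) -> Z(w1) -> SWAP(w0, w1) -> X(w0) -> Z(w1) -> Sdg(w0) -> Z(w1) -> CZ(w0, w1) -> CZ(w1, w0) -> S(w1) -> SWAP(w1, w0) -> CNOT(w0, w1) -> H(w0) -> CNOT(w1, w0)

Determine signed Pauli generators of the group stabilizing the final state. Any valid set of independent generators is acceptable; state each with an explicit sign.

The final state is stabilized by the group generated by +XI, +IZ; other independent generating sets are equally valid.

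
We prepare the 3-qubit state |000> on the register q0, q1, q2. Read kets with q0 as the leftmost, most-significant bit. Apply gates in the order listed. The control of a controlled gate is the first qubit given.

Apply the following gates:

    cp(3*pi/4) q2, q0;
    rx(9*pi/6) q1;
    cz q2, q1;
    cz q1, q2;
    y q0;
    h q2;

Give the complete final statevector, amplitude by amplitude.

After the circuit, the state carries amplitude 0 on |000>, 0 on |001>, 0 on |010>, 0 on |011>, -I/2 on |100>, -I/2 on |101>, 1/2 on |110>, 1/2 on |111>.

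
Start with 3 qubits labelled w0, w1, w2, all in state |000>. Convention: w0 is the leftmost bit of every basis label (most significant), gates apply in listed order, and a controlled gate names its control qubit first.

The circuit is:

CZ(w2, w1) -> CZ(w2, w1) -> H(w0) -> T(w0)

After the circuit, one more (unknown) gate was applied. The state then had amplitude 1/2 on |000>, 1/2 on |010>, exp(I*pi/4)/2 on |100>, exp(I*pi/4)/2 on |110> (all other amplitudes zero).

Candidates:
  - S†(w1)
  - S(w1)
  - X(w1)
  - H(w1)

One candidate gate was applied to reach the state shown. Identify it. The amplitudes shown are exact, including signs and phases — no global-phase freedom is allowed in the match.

The applied gate was H(w1). Key observation: steps 1-2 multiply out to the identity, so the circuit reduces to the remaining gates.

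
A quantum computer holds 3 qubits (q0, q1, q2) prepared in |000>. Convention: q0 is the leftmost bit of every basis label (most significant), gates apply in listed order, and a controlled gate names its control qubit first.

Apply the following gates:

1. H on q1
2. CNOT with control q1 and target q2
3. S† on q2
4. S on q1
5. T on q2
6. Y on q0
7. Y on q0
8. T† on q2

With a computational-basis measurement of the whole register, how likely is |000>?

The probability of measuring |000> is 1/2. Key observation: gates 5-8 undo each other exactly, leaving only the rest of the circuit to track.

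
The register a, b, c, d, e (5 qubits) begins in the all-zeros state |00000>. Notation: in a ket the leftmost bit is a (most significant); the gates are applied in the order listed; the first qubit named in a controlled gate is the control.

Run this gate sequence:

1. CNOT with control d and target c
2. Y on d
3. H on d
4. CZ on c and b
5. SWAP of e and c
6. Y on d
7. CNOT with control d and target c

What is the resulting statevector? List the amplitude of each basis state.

The resulting statevector has amplitude -sqrt(2)/2 on |00000>, -sqrt(2)/2 on |00110>, and 0 on every other basis state.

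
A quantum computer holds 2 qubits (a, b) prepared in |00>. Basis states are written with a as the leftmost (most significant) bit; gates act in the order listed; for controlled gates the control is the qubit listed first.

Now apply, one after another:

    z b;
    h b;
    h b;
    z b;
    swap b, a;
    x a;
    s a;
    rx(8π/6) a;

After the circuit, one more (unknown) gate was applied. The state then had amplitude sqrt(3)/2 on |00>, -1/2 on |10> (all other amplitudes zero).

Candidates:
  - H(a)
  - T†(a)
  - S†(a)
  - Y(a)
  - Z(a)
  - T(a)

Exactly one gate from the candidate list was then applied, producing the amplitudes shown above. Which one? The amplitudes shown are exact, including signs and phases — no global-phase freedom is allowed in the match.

It was S†(a) that produced the state shown. Key observation: gates 1-4 undo each other exactly, leaving only the rest of the circuit to track.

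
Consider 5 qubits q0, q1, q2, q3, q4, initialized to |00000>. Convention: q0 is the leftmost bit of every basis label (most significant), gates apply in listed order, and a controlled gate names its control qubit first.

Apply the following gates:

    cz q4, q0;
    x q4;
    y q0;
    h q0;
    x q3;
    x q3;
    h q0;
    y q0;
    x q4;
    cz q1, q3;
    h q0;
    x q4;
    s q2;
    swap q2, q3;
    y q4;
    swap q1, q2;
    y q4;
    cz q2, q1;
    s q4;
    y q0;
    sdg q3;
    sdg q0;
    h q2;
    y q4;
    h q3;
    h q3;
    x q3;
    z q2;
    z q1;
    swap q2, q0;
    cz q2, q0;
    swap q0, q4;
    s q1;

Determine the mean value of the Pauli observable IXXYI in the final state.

The observable IXXYI averages to 0. Key observation: steps 2-9 multiply out to the identity, so the circuit reduces to the remaining gates.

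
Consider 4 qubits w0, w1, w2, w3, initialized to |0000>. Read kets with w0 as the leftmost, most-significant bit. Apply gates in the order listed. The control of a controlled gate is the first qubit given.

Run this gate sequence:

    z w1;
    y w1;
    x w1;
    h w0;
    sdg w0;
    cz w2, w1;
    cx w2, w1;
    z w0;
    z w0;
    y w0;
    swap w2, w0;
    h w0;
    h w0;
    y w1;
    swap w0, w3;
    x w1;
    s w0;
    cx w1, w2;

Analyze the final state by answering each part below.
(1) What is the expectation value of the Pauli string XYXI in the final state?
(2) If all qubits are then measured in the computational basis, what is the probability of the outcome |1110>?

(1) The observable XYXI averages to 0.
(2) The probability of measuring |1110> is 0.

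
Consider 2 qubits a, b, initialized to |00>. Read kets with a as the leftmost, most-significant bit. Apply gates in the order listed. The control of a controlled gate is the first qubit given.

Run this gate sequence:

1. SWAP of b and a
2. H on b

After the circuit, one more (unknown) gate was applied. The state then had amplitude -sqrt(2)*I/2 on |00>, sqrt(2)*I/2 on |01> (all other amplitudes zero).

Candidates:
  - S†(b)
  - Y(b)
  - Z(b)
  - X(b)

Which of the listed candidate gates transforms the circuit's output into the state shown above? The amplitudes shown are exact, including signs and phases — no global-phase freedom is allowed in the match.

It was Y(b) that produced the state shown.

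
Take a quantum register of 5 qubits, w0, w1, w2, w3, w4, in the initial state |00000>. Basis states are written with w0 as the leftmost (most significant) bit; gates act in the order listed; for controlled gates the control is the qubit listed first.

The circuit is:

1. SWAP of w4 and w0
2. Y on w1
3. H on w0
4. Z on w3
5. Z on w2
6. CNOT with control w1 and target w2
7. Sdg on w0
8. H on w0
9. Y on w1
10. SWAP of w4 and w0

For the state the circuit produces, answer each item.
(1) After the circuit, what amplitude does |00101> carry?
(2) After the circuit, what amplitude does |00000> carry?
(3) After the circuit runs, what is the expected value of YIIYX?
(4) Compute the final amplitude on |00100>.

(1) The amplitude on |00101> is 1/2 + I/2.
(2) The amplitude on |00000> is 0.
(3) In the final state, YIIYX has expectation 0.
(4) |00100> carries amplitude 1/2 - I/2 in the final state.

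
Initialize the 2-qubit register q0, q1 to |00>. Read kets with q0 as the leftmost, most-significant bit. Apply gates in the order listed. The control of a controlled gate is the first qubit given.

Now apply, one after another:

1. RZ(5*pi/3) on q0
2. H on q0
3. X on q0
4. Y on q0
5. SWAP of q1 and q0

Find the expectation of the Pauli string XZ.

The expectation value of XZ is 0.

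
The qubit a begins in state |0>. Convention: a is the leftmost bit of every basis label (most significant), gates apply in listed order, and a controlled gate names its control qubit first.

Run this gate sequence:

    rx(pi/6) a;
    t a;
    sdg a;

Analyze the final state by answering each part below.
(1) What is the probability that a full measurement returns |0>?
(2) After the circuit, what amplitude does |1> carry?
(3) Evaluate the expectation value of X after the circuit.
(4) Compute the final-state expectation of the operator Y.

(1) A full measurement returns |0> with probability sqrt(3)/4 + 1/2.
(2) |1> carries amplitude (-sqrt(6) + sqrt(2))*exp(I*pi/4)/4 in the final state.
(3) The observable X averages to -sqrt(2)/4.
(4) In the final state, Y has expectation -sqrt(2)/4.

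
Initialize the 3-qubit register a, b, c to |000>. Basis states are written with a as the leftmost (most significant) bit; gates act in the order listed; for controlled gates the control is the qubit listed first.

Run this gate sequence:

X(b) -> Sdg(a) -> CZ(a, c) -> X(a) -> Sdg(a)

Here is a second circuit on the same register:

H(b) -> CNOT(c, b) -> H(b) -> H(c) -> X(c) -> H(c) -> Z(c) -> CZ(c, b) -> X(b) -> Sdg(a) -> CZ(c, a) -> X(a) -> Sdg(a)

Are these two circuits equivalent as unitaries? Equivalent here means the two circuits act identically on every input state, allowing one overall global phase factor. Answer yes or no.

Yes: on every input state the two circuits agree up to one overall phase factor.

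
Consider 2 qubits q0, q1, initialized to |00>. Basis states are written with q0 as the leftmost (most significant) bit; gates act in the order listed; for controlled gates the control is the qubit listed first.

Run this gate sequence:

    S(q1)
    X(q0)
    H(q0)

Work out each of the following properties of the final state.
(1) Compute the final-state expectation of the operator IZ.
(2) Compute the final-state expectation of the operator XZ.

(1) The observable IZ averages to 1.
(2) The observable XZ averages to -1.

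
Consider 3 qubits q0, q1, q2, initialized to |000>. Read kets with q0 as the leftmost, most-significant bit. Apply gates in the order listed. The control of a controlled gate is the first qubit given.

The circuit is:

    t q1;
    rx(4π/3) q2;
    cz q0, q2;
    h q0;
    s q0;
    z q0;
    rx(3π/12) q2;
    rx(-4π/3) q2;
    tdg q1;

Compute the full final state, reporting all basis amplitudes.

The resulting statevector has amplitude sqrt(2*sqrt(2) + 4)/4 on |000>, -I*sqrt(4 - 2*sqrt(2))/4 on |001>, 0 on |010>, 0 on |011>, -I*sqrt(2*sqrt(2) + 4)/4 on |100>, -sqrt(4 - 2*sqrt(2))/4 on |101>, 0 on |110>, 0 on |111>.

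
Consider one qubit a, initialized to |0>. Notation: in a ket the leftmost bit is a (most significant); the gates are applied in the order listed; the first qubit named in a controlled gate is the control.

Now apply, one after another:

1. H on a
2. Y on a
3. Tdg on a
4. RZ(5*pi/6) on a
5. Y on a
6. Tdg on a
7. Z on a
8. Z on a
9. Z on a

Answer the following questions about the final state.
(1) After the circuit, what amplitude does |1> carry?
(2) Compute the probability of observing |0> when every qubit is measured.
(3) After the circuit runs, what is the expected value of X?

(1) The final state's coefficient on |1> equals sqrt(2)*exp(I*pi/3)/2.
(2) Outcome |0> occurs with probability 1/2.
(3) The expectation value of X is sqrt(3)/2.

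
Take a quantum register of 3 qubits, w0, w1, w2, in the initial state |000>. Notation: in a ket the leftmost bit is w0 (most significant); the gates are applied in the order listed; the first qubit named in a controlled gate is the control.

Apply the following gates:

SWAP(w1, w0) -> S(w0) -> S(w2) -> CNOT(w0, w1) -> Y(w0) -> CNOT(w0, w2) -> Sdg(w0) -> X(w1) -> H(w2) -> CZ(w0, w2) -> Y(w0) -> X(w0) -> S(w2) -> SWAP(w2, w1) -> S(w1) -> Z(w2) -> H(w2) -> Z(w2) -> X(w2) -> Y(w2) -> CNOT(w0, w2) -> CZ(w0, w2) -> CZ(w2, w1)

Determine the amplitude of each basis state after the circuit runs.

The resulting statevector has amplitude 0 on |000>, 0 on |001>, 0 on |010>, 0 on |011>, -1/2 on |100>, -1/2 on |101>, 1/2 on |110>, -1/2 on |111>.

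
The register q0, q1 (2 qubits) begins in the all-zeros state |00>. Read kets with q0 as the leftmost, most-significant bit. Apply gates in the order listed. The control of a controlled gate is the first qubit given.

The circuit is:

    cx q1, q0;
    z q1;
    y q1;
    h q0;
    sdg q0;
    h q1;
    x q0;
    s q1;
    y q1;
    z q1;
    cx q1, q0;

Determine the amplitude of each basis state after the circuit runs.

After the circuit, the state carries amplitude -1/2 on |00>, 1/2 on |01>, -I/2 on |10>, -I/2 on |11>.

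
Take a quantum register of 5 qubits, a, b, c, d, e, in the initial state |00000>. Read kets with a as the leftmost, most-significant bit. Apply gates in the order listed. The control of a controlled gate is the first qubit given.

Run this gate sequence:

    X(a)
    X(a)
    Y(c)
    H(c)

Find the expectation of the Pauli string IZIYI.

The observable IZIYI averages to 0. Key observation: gates 1-2 undo each other exactly, leaving only the rest of the circuit to track.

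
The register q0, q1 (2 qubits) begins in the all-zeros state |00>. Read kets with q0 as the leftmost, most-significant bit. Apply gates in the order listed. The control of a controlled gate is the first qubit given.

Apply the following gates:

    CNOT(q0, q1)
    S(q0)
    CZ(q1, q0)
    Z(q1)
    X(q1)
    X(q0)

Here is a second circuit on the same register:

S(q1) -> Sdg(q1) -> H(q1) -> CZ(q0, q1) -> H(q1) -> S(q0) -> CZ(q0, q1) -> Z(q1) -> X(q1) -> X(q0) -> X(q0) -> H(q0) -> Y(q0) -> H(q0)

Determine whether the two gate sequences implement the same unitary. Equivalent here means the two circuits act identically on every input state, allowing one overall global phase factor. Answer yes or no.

No, they are not equivalent — no single phase factor reconciles the two unitaries.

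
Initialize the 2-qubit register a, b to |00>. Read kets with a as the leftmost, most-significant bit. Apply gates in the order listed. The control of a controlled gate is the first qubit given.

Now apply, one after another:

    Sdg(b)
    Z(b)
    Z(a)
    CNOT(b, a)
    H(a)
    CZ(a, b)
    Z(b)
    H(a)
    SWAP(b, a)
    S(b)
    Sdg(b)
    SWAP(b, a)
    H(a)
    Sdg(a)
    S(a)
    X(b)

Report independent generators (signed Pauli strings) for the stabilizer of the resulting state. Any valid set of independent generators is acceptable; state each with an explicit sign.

The stabilizer group can be generated by +XI, -IZ, among other valid generating sets. Key observation: the block from step 8 through step 13 cancels to the identity and can be dropped.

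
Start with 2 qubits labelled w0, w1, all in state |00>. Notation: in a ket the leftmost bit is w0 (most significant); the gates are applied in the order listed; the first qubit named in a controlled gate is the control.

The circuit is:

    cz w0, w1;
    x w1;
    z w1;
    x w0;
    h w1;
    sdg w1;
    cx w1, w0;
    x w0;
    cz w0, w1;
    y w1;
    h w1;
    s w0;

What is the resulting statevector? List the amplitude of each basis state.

The final amplitudes are -I/2 on |00>, I/2 on |01>, I/2 on |10>, I/2 on |11>.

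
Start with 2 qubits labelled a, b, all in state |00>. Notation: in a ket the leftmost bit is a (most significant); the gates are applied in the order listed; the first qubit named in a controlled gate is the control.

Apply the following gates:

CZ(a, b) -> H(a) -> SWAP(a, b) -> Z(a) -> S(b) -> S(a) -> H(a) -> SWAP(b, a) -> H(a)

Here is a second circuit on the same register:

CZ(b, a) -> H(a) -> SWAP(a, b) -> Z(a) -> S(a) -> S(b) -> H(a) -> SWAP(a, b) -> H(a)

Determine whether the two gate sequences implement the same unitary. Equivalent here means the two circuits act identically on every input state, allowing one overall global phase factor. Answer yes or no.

Yes — the two circuits implement the same unitary up to a global phase.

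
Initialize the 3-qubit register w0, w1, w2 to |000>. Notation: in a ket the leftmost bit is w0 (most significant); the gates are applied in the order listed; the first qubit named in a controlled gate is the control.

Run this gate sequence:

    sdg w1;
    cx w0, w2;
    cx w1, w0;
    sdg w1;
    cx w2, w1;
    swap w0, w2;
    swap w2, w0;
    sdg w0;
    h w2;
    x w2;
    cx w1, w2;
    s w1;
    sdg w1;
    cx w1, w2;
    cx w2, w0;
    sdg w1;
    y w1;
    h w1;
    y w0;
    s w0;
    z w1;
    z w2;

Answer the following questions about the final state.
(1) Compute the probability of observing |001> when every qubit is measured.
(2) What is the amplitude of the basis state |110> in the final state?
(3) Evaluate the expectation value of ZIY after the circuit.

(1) Outcome |001> occurs with probability 1/4. Key observation: the block from step 11 through step 14 cancels to the identity and can be dropped.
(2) The final state's coefficient on |110> equals -I/2.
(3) The observable ZIY averages to 0.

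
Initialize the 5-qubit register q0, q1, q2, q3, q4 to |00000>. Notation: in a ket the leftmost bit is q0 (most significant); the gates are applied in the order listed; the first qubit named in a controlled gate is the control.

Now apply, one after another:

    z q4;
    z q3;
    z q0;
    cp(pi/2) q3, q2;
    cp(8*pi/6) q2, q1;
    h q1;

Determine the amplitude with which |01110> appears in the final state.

The final state's coefficient on |01110> equals 0.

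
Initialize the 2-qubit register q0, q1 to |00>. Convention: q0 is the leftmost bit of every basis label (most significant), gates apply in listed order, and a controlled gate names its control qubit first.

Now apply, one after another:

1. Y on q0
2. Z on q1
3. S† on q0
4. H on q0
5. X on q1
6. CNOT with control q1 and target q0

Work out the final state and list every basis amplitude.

The resulting statevector has amplitude 0 on |00>, -sqrt(2)/2 on |01>, 0 on |10>, sqrt(2)/2 on |11>.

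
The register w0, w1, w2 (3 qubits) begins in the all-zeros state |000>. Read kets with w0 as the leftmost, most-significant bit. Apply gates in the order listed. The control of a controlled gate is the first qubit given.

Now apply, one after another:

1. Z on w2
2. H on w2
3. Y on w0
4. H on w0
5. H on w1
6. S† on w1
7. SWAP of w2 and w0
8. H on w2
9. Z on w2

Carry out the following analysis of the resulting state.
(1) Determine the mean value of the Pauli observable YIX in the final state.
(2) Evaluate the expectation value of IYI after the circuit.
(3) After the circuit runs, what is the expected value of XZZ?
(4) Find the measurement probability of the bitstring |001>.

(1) In the final state, YIX has expectation 0.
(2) In the final state, IYI has expectation -1.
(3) The observable XZZ averages to 0.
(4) Outcome |001> occurs with probability 1/4.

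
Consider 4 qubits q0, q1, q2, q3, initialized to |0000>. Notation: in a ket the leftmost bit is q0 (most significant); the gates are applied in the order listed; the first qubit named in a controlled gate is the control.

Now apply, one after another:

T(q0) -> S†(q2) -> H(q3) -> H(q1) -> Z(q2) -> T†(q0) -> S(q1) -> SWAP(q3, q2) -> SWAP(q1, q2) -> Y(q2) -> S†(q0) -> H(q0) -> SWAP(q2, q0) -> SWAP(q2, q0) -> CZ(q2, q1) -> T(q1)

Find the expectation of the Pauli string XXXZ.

The expectation value of XXXZ is sqrt(2)/2.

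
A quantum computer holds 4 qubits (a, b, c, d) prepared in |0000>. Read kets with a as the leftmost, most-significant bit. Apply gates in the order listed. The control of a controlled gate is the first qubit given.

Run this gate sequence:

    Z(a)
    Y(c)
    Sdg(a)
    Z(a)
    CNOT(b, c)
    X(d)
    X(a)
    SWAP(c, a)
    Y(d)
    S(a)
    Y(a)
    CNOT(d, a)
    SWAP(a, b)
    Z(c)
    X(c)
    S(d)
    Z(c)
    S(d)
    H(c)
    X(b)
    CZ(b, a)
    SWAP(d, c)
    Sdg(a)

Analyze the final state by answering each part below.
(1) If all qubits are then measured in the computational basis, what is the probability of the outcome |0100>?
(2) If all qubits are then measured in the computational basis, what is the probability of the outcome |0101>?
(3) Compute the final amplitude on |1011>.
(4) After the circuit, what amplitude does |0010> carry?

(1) The probability of measuring |0100> is 1/2.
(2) Outcome |0101> occurs with probability 1/2.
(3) The amplitude on |1011> is 0.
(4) The final state's coefficient on |0010> equals 0.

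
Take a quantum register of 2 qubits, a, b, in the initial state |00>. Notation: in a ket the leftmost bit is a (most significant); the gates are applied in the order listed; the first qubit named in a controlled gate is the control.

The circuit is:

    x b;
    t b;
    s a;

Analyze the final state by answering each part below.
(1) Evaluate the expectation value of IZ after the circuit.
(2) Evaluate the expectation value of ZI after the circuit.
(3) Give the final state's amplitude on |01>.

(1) The expectation value of IZ is -1.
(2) In the final state, ZI has expectation 1.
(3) The amplitude on |01> is exp(I*pi/4).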